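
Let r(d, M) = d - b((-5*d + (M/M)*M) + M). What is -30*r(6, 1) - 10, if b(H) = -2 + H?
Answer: -1090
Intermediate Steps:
r(d, M) = 2 - 2*M + 6*d (r(d, M) = d - (-2 + ((-5*d + (M/M)*M) + M)) = d - (-2 + ((-5*d + 1*M) + M)) = d - (-2 + ((-5*d + M) + M)) = d - (-2 + ((M - 5*d) + M)) = d - (-2 + (-5*d + 2*M)) = d - (-2 - 5*d + 2*M) = d + (2 - 2*M + 5*d) = 2 - 2*M + 6*d)
-30*r(6, 1) - 10 = -30*(2 - 2*1 + 6*6) - 10 = -30*(2 - 2 + 36) - 10 = -30*36 - 10 = -1080 - 10 = -1090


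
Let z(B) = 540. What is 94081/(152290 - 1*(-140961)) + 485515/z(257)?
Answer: 28485712601/31671108 ≈ 899.42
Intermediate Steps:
94081/(152290 - 1*(-140961)) + 485515/z(257) = 94081/(152290 - 1*(-140961)) + 485515/540 = 94081/(152290 + 140961) + 485515*(1/540) = 94081/293251 + 97103/108 = 28485712601/31671108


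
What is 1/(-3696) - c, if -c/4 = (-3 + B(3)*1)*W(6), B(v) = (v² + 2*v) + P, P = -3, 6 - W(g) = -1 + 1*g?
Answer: 133055/3696 ≈ 36.000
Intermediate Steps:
W(g) = 7 - g (W(g) = 6 - (-1 + 1*g) = 6 - (-1 + g) = 6 + (1 - g) = 7 - g)
B(v) = -3 + v² + 2*v (B(v) = (v² + 2*v) - 3 = -3 + v² + 2*v)
c = -36 (c = -4*(-3 + (-3 + 3² + 2*3)*1)*(7 - 1*6) = -4*(-3 + (-3 + 9 + 6)*1)*(7 - 6) = -4*(-3 + 12*1) = -4*(-3 + 12) = -36 ≈ -36.000)
1/(-3696) - c = 1/(-3696) - 1*(-36) = -1/3696 + 36 = 133055/3696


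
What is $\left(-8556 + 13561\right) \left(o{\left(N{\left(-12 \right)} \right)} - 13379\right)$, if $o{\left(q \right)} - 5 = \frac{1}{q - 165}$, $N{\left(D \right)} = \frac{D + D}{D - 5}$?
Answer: $- \frac{186151520555}{2781} \approx -6.6937 \cdot 10^{7}$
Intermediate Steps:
$N{\left(D \right)} = \frac{2 D}{-5 + D}$
$o{\left(q \right)} = 5 + \frac{1}{-165 + q}$ ($o{\left(q \right)} = 5 + \frac{1}{q - 165} = 5 + \frac{1}{-165 + q}$)
$\left(-8556 + 13561\right) \left(o{\left(N{\left(-12 \right)} \right)} - 13379\right) = \left(-8556 + 13561\right) \left(\frac{-824 + 5 \cdot 2 \left(-12\right) \frac{1}{-5 - 12}}{-165 + 2 \left(-12\right) \frac{1}{-5 - 12}} - 13379\right) = 5005 \left(\frac{-824 + 5 \cdot 2 \left(-12\right) \frac{1}{-17}}{-165 + 2 \left(-12\right) \frac{1}{-17}} - 13379\right) = 5005 \left(\frac{-824 + 5 \cdot 2 \left(-12\right) \left(- \frac{1}{17}\right)}{-165 + 2 \left(-12\right) \left(- \frac{1}{17}\right)} - 13379\right) = 5005 \left(\frac{-824 + 5 \cdot \frac{24}{17}}{-165 + \frac{24}{17}} - 13379\right) = 5005 \left(\frac{-824 + \frac{120}{17}}{- \frac{2781}{17}} - 13379\right) = 5005 \left(\left(- \frac{17}{2781}\right) \left(- \frac{13888}{17}\right) - 13379\right) = 5005 \left(\frac{13888}{2781} - 13379\right) = 5005 \left(- \frac{37193111}{2781}\right) = - \frac{186151520555}{2781}$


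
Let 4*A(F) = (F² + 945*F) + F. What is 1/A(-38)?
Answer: -1/8626 ≈ -0.00011593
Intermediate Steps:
A(F) = F²/4 + 473*F/2 (A(F) = ((F² + 945*F) + F)/4 = (F² + 946*F)/4 = F²/4 + 473*F/2)
1/A(-38) = 1/((¼)*(-38)*(946 - 38)) = 1/((¼)*(-38)*908) = 1/(-8626) = -1/8626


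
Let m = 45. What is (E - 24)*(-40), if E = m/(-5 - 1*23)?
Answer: 7170/7 ≈ 1024.3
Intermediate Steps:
E = -45/28 (E = 45/(-5 - 1*23) = 45/(-5 - 23) = 45/(-28) = 45*(-1/28) = -45/28 ≈ -1.6071)
(E - 24)*(-40) = (-45/28 - 24)*(-40) = -717/28*(-40) = 7170/7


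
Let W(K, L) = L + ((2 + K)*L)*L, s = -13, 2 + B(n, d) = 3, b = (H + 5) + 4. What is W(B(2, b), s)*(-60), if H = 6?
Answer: -29640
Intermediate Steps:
b = 15 (b = (6 + 5) + 4 = 11 + 4 = 15)
B(n, d) = 1 (B(n, d) = -2 + 3 = 1)
W(K, L) = L + L**2*(2 + K) (W(K, L) = L + (L*(2 + K))*L = L + L**2*(2 + K))
W(B(2, b), s)*(-60) = -13*(1 + 2*(-13) + 1*(-13))*(-60) = -13*(1 - 26 - 13)*(-60) = -13*(-38)*(-60) = 494*(-60) = -29640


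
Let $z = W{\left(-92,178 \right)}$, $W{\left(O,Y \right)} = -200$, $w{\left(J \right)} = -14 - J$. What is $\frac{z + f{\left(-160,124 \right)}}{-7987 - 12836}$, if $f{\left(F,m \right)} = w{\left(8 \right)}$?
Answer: $\frac{74}{6941} \approx 0.010661$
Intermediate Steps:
$f{\left(F,m \right)} = -22$ ($f{\left(F,m \right)} = -14 - 8 = -22$)
$z = -200$
$\frac{z + f{\left(-160,124 \right)}}{-7987 - 12836} = \frac{-200 - 22}{-7987 - 12836} = - \frac{222}{-20823} = \left(-222\right) \left(- \frac{1}{20823}\right) = \frac{74}{6941}$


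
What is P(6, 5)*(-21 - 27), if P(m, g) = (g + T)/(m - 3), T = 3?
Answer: -128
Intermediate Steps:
P(m, g) = (3 + g)/(-3 + m) (P(m, g) = (g + 3)/(m - 3) = (3 + g)/(-3 + m))
P(6, 5)*(-21 - 27) = ((3 + 5)/(-3 + 6))*(-21 - 27) = (8/3)*(-48) = -128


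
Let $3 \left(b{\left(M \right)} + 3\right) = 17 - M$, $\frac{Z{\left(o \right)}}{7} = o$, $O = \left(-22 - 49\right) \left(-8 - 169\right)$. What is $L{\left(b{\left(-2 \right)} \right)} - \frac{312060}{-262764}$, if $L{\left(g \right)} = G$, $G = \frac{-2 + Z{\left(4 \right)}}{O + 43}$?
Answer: $\frac{12634322}{10620045} \approx 1.1897$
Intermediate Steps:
$O = 12567$ ($O = \left(-71\right) \left(-177\right) = 12567$)
$Z{\left(o \right)} = 7 o$
$b{\left(M \right)} = \frac{8}{3} - \frac{M}{3}$ ($b{\left(M \right)} = -3 + \frac{17 - M}{3} = -3 - \left(- \frac{17}{3} + \frac{M}{3}\right) = \frac{8}{3} - \frac{M}{3}$)
$G = \frac{1}{485}$ ($G = \frac{-2 + 7 \cdot 4}{12567 + 43} = \frac{-2 + 28}{12610} = 26 \cdot \frac{1}{12610} = \frac{1}{485} \approx 0.0020619$)
$L{\left(g \right)} = \frac{1}{485}$
$L{\left(b{\left(-2 \right)} \right)} - \frac{312060}{-262764} = \frac{1}{485} - \frac{312060}{-262764} = \frac{1}{485} - 312060 \left(- \frac{1}{262764}\right) = \frac{1}{485} - - \frac{26005}{21897} = \frac{1}{485} + \frac{26005}{21897} = \frac{12634322}{10620045}$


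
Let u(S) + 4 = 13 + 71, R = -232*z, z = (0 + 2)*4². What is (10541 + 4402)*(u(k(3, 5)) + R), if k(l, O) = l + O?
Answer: -109741392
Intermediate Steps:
z = 32 (z = 2*16 = 32)
R = -7424 (R = -232*32 = -7424)
k(l, O) = O + l
u(S) = 80 (u(S) = -4 + (13 + 71) = -4 + 84 = 80)
(10541 + 4402)*(u(k(3, 5)) + R) = (10541 + 4402)*(80 - 7424) = 14943*(-7344) = -109741392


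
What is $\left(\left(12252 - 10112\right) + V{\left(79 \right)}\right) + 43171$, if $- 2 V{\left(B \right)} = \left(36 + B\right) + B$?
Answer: $45214$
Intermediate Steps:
$V{\left(B \right)} = -18 - B$ ($V{\left(B \right)} = - \frac{\left(36 + B\right) + B}{2} = - \frac{36 + 2 B}{2} = -18 - B$)
$\left(\left(12252 - 10112\right) + V{\left(79 \right)}\right) + 43171 = \left(\left(12252 - 10112\right) - 97\right) + 43171 = \left(2140 - 97\right) + 43171 = 2043 + 43171 = 45214$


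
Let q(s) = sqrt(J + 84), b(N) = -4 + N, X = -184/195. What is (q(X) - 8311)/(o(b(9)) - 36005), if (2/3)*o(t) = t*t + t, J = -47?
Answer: 8311/35960 - sqrt(37)/35960 ≈ 0.23095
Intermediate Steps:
X = -184/195 (X = -184*1/195 = -184/195 ≈ -0.94359)
o(t) = 3*t/2 + 3*t**2/2 (o(t) = 3*(t*t + t)/2 = 3*(t**2 + t)/2 = 3*(t + t**2)/2 = 3*t/2 + 3*t**2/2)
q(s) = sqrt(37) (q(s) = sqrt(-47 + 84) = sqrt(37))
(q(X) - 8311)/(o(b(9)) - 36005) = (sqrt(37) - 8311)/(3*(-4 + 9)*(1 + (-4 + 9))/2 - 36005) = (-8311 + sqrt(37))/((3/2)*5*(1 + 5) - 36005) = (-8311 + sqrt(37))/((3/2)*5*6 - 36005) = (-8311 + sqrt(37))/(45 - 36005) = (-8311 + sqrt(37))/(-35960) = (-8311 + sqrt(37))*(-1/35960) = 8311/35960 - sqrt(37)/35960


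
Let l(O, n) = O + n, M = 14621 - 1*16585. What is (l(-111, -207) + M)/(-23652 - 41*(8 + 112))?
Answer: 1141/14286 ≈ 0.079868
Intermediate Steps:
M = -1964 (M = 14621 - 16585 = -1964)
(l(-111, -207) + M)/(-23652 - 41*(8 + 112)) = ((-111 - 207) - 1964)/(-23652 - 41*(8 + 112)) = (-318 - 1964)/(-23652 - 41*120) = -2282/(-23652 - 4920) = -2282/(-28572) = -2282*(-1/28572) = 1141/14286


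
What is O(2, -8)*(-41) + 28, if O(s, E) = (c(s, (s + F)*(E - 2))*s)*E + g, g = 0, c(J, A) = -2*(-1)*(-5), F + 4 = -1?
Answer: -6532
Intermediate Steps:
F = -5 (F = -4 - 1 = -5)
c(J, A) = -10 (c(J, A) = 2*(-5) = -10)
O(s, E) = -10*E*s (O(s, E) = (-10*s)*E + 0 = -10*E*s + 0 = -10*E*s)
O(2, -8)*(-41) + 28 = -10*(-8)*2*(-41) + 28 = 160*(-41) + 28 = -6560 + 28 = -6532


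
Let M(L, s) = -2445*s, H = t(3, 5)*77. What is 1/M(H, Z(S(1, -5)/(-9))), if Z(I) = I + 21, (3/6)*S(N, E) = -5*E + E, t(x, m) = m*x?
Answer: -3/121435 ≈ -2.4705e-5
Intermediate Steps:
S(N, E) = -8*E (S(N, E) = 2*(-5*E + E) = 2*(-4*E) = -8*E)
Z(I) = 21 + I
H = 1155 (H = (5*3)*77 = 15*77 = 1155)
1/M(H, Z(S(1, -5)/(-9))) = 1/(-2445*(21 - 8*(-5)/(-9))) = 1/(-2445*(21 + 40*(-1/9))) = 1/(-2445*(21 - 40/9)) = 1/(-2445*149/9) = 1/(-121435/3) = -3/121435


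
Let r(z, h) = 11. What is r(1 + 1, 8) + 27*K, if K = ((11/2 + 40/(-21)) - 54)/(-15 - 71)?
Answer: 32297/1204 ≈ 26.825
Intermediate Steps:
K = 2117/3612 (K = ((11*(½) + 40*(-1/21)) - 54)/(-86) = ((11/2 - 40/21) - 54)*(-1/86) = (151/42 - 54)*(-1/86) = -2117/42*(-1/86) = 2117/3612 ≈ 0.58610)
r(1 + 1, 8) + 27*K = 11 + 27*(2117/3612) = 11 + 19053/1204 = 32297/1204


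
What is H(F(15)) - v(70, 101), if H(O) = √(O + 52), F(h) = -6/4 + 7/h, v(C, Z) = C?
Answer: -70 + √45870/30 ≈ -62.861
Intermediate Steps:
F(h) = -3/2 + 7/h (F(h) = -6*¼ + 7/h = -3/2 + 7/h)
H(O) = √(52 + O)
H(F(15)) - v(70, 101) = √(52 + (-3/2 + 7/15)) - 1*70 = √(52 + (-3/2 + 7*(1/15))) - 70 = √(52 + (-3/2 + 7/15)) - 70 = √(52 - 31/30) - 70 = √(1529/30) - 70 = √45870/30 - 70 = -70 + √45870/30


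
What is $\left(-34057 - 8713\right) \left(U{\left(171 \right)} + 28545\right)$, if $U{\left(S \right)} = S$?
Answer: $-1228183320$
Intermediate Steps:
$\left(-34057 - 8713\right) \left(U{\left(171 \right)} + 28545\right) = \left(-34057 - 8713\right) \left(171 + 28545\right) = \left(-42770\right) 28716 = -1228183320$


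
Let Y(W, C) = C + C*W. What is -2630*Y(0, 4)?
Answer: -10520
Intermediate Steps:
-2630*Y(0, 4) = -10520*(1 + 0) = -10520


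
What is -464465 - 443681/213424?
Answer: -99128421841/213424 ≈ -4.6447e+5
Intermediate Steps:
-464465 - 443681/213424 = -99128421841/213424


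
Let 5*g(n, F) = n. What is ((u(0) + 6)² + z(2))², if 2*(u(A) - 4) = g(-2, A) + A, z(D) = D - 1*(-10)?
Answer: 7295401/625 ≈ 11673.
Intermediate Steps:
g(n, F) = n/5
z(D) = 10 + D (z(D) = D + 10 = 10 + D)
u(A) = 19/5 + A/2 (u(A) = 4 + ((⅕)*(-2) + A)/2 = 4 + (-⅖ + A)/2 = 4 + (-⅕ + A/2) = 19/5 + A/2)
((u(0) + 6)² + z(2))² = (((19/5 + (½)*0) + 6)² + (10 + 2))² = (((19/5 + 0) + 6)² + 12)² = ((19/5 + 6)² + 12)² = ((49/5)² + 12)² = (2401/25 + 12)² = (2701/25)² = 7295401/625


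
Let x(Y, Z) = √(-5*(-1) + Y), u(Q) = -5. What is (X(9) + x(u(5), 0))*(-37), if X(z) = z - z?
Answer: 0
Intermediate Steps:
X(z) = 0
x(Y, Z) = √(5 + Y)
(X(9) + x(u(5), 0))*(-37) = (0 + √(5 - 5))*(-37) = (0 + √0)*(-37) = (0 + 0)*(-37) = 0*(-37) = 0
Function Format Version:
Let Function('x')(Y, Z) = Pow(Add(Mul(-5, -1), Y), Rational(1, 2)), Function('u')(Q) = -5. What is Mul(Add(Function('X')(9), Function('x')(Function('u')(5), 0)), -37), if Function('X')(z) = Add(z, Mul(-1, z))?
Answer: 0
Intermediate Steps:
Function('X')(z) = 0
Function('x')(Y, Z) = Pow(Add(5, Y), Rational(1, 2))
Mul(Add(Function('X')(9), Function('x')(Function('u')(5), 0)), -37) = Mul(Add(0, Pow(Add(5, -5), Rational(1, 2))), -37) = Mul(Add(0, Pow(0, Rational(1, 2))), -37) = Mul(Add(0, 0), -37) = Mul(0, -37) = 0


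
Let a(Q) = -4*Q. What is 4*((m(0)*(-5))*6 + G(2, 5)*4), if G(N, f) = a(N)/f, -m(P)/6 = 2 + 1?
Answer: 10672/5 ≈ 2134.4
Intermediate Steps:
m(P) = -18 (m(P) = -6*(2 + 1) = -6*3 = -18)
G(N, f) = -4*N/f (G(N, f) = (-4*N)/f = -4*N/f)
4*((m(0)*(-5))*6 + G(2, 5)*4) = 4*(-18*(-5)*6 - 4*2/5*4) = 4*(90*6 - 4*2*⅕*4) = 4*(540 - 8/5*4) = 4*(540 - 32/5) = 4*(2668/5) = 10672/5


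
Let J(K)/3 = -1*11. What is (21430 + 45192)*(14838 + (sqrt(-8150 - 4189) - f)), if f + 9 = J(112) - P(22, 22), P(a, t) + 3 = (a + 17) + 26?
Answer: 995465924 + 199866*I*sqrt(1371) ≈ 9.9547e+8 + 7.4004e+6*I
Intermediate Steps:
P(a, t) = 40 + a (P(a, t) = -3 + ((a + 17) + 26) = -3 + ((17 + a) + 26) = -3 + (43 + a) = 40 + a)
J(K) = -33 (J(K) = 3*(-1*11) = 3*(-11) = -33)
f = -104 (f = -9 + (-33 - (40 + 22)) = -9 + (-33 - 1*62) = -9 + (-33 - 62) = -9 - 95 = -104)
(21430 + 45192)*(14838 + (sqrt(-8150 - 4189) - f)) = (21430 + 45192)*(14838 + (sqrt(-8150 - 4189) - 1*(-104))) = 66622*(14838 + (sqrt(-12339) + 104)) = 66622*(14838 + (3*I*sqrt(1371) + 104)) = 66622*(14838 + (104 + 3*I*sqrt(1371))) = 66622*(14942 + 3*I*sqrt(1371)) = 995465924 + 199866*I*sqrt(1371)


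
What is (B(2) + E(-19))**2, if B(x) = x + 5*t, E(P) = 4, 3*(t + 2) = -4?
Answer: 1024/9 ≈ 113.78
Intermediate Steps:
t = -10/3 (t = -2 + (1/3)*(-4) = -2 - 4/3 = -10/3 ≈ -3.3333)
B(x) = -50/3 + x (B(x) = x + 5*(-10/3) = x - 50/3 = -50/3 + x)
(B(2) + E(-19))**2 = ((-50/3 + 2) + 4)**2 = (-44/3 + 4)**2 = (-32/3)**2 = 1024/9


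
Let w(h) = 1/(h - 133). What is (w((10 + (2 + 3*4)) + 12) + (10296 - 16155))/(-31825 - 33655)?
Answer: 142081/1587890 ≈ 0.089478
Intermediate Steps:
w(h) = 1/(-133 + h)
(w((10 + (2 + 3*4)) + 12) + (10296 - 16155))/(-31825 - 33655) = (1/(-133 + ((10 + (2 + 3*4)) + 12)) + (10296 - 16155))/(-31825 - 33655) = (1/(-133 + ((10 + (2 + 12)) + 12)) - 5859)/(-65480) = (1/(-133 + ((10 + 14) + 12)) - 5859)*(-1/65480) = (1/(-133 + (24 + 12)) - 5859)*(-1/65480) = (1/(-133 + 36) - 5859)*(-1/65480) = (1/(-97) - 5859)*(-1/65480) = (-1/97 - 5859)*(-1/65480) = -568324/97*(-1/65480) = 142081/1587890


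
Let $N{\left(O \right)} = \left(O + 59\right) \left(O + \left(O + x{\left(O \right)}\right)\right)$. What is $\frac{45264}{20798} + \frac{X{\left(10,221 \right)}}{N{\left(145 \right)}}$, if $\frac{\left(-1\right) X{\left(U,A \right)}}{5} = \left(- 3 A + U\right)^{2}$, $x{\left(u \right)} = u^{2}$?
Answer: $\frac{15247736873}{9043511148} \approx 1.686$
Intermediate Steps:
$X{\left(U,A \right)} = - 5 \left(U - 3 A\right)^{2}$ ($X{\left(U,A \right)} = - 5 \left(- 3 A + U\right)^{2} = - 5 \left(U - 3 A\right)^{2}$)
$N{\left(O \right)} = \left(59 + O\right) \left(O^{2} + 2 O\right)$ ($N{\left(O \right)} = \left(O + 59\right) \left(O + \left(O + O^{2}\right)\right) = \left(59 + O\right) \left(O^{2} + 2 O\right)$)
$\frac{45264}{20798} + \frac{X{\left(10,221 \right)}}{N{\left(145 \right)}} = \frac{45264}{20798} + \frac{\left(-5\right) \left(\left(-1\right) 10 + 3 \cdot 221\right)^{2}}{145 \left(118 + 145^{2} + 61 \cdot 145\right)} = 45264 \cdot \frac{1}{20798} + \frac{\left(-5\right) \left(-10 + 663\right)^{2}}{145 \left(118 + 21025 + 8845\right)} = \frac{22632}{10399} + \frac{\left(-5\right) 653^{2}}{145 \cdot 29988} = \frac{22632}{10399} + \frac{\left(-5\right) 426409}{4348260} = \frac{22632}{10399} - \frac{426409}{869652} = \frac{15247736873}{9043511148}$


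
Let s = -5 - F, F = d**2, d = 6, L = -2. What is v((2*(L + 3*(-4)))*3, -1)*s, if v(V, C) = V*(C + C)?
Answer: -6888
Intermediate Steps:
F = 36 (F = 6**2 = 36)
v(V, C) = 2*C*V (v(V, C) = V*(2*C) = 2*C*V)
s = -41 (s = -5 - 1*36 = -5 - 36 = -41)
v((2*(L + 3*(-4)))*3, -1)*s = (2*(-1)*((2*(-2 + 3*(-4)))*3))*(-41) = (2*(-1)*((2*(-2 - 12))*3))*(-41) = (2*(-1)*((2*(-14))*3))*(-41) = (2*(-1)*(-28*3))*(-41) = (2*(-1)*(-84))*(-41) = 168*(-41) = -6888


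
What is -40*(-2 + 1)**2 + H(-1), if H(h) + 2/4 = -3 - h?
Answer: -85/2 ≈ -42.500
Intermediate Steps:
H(h) = -7/2 - h (H(h) = -1/2 + (-3 - h) = -7/2 - h)
-40*(-2 + 1)**2 + H(-1) = -40*(-2 + 1)**2 + (-7/2 - 1*(-1)) = -40*(-1)**2 + (-7/2 + 1) = -40*1 - 5/2 = -40 - 5/2 = -85/2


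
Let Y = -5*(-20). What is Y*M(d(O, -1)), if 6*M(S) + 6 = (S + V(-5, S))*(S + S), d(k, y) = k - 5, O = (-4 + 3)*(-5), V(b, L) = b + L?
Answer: -100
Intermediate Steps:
V(b, L) = L + b
Y = 100
O = 5 (O = -1*(-5) = 5)
d(k, y) = -5 + k
M(S) = -1 + S*(-5 + 2*S)/3 (M(S) = -1 + ((S + (S - 5))*(S + S))/6 = -1 + ((S + (-5 + S))*(2*S))/6 = -1 + ((-5 + 2*S)*(2*S))/6 = -1 + (2*S*(-5 + 2*S))/6 = -1 + S*(-5 + 2*S)/3)
Y*M(d(O, -1)) = 100*(-1 + (-5 + 5)²/3 + (-5 + 5)*(-5 + (-5 + 5))/3) = 100*(-1 + (⅓)*0² + (⅓)*0*(-5 + 0)) = 100*(-1 + (⅓)*0 + (⅓)*0*(-5)) = 100*(-1 + 0 + 0) = 100*(-1) = -100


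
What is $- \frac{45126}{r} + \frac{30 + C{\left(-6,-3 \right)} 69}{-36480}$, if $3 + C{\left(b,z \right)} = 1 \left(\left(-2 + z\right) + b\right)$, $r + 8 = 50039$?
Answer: $- \frac{67931}{77520} \approx -0.8763$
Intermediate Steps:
$r = 50031$ ($r = -8 + 50039 = 50031$)
$C{\left(b,z \right)} = -5 + b + z$ ($C{\left(b,z \right)} = -3 + 1 \left(\left(-2 + z\right) + b\right) = -3 + 1 \left(-2 + b + z\right) = -3 + \left(-2 + b + z\right) = -5 + b + z$)
$- \frac{45126}{r} + \frac{30 + C{\left(-6,-3 \right)} 69}{-36480} = - \frac{45126}{50031} + \frac{30 + \left(-5 - 6 - 3\right) 69}{-36480} = \left(-45126\right) \frac{1}{50031} + \left(30 - 966\right) \left(- \frac{1}{36480}\right) = - \frac{46}{51} + \left(30 - 966\right) \left(- \frac{1}{36480}\right) = - \frac{46}{51} - - \frac{39}{1520} = - \frac{46}{51} + \frac{39}{1520} = - \frac{67931}{77520}$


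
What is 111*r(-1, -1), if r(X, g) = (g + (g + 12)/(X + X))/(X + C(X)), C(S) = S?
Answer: 1443/4 ≈ 360.75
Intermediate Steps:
r(X, g) = (g + (12 + g)/(2*X))/(2*X) (r(X, g) = (g + (g + 12)/(X + X))/(X + X) = (g + (12 + g)/((2*X)))/((2*X)) = (g + (12 + g)*(1/(2*X)))*(1/(2*X)) = (g + (12 + g)/(2*X))*(1/(2*X)) = (g + (12 + g)/(2*X))/(2*X))
111*r(-1, -1) = 111*((¼)*(12 - 1 + 2*(-1)*(-1))/(-1)²) = 111*((¼)*1*(12 - 1 + 2)) = 111*((¼)*1*13) = 111*(13/4) = 1443/4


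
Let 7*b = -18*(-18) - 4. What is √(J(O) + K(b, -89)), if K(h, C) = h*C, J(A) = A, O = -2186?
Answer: I*√306474/7 ≈ 79.086*I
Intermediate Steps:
b = 320/7 (b = (-18*(-18) - 4)/7 = (324 - 4)/7 = (⅐)*320 = 320/7 ≈ 45.714)
K(h, C) = C*h
√(J(O) + K(b, -89)) = √(-2186 - 89*320/7) = √(-2186 - 28480/7) = √(-43782/7) = I*√306474/7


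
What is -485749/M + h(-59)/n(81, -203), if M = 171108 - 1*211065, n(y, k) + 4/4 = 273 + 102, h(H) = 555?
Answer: 203846261/14943918 ≈ 13.641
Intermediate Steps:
n(y, k) = 374 (n(y, k) = -1 + (273 + 102) = -1 + 375 = 374)
M = -39957 (M = 171108 - 211065 = -39957)
-485749/M + h(-59)/n(81, -203) = -485749/(-39957) + 555/374 = -485749*(-1/39957) + 555*(1/374) = 485749/39957 + 555/374 = 203846261/14943918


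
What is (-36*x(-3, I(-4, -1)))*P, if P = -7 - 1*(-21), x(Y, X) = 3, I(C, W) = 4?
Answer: -1512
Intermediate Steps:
P = 14 (P = -7 + 21 = 14)
(-36*x(-3, I(-4, -1)))*P = -36*3*14 = -108*14 = -1512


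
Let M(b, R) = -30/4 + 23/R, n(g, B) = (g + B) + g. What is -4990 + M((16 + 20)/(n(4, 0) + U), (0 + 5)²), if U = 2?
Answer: -249829/50 ≈ -4996.6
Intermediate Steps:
n(g, B) = B + 2*g (n(g, B) = (B + g) + g = B + 2*g)
M(b, R) = -15/2 + 23/R (M(b, R) = -30*¼ + 23/R = -15/2 + 23/R)
-4990 + M((16 + 20)/(n(4, 0) + U), (0 + 5)²) = -4990 + (-15/2 + 23/((0 + 5)²)) = -4990 + (-15/2 + 23/(5²)) = -4990 + (-15/2 + 23/25) = -4990 - 329/50 = -249829/50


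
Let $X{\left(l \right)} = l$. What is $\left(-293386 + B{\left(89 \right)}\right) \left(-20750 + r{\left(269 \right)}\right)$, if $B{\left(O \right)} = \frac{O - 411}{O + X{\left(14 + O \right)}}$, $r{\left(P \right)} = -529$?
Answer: $\frac{199775884181}{32} \approx 6.243 \cdot 10^{9}$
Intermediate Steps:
$B{\left(O \right)} = \frac{-411 + O}{14 + 2 O}$ ($B{\left(O \right)} = \frac{O - 411}{O + \left(14 + O\right)} = \frac{-411 + O}{14 + 2 O}$)
$\left(-293386 + B{\left(89 \right)}\right) \left(-20750 + r{\left(269 \right)}\right) = \left(-293386 + \frac{-411 + 89}{2 \left(7 + 89\right)}\right) \left(-20750 - 529\right) = \left(-293386 + \frac{1}{2} \cdot \frac{1}{96} \left(-322\right)\right) \left(-21279\right) = \left(-293386 - \frac{161}{96}\right) \left(-21279\right) = \left(- \frac{28165217}{96}\right) \left(-21279\right) = \frac{199775884181}{32}$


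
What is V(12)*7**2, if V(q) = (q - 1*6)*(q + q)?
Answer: 7056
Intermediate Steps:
V(q) = 2*q*(-6 + q) (V(q) = (q - 6)*(2*q) = (-6 + q)*(2*q) = 2*q*(-6 + q))
V(12)*7**2 = (2*12*(-6 + 12))*7**2 = (2*12*6)*49 = 144*49 = 7056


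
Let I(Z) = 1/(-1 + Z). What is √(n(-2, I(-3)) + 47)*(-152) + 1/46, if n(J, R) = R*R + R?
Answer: 1/46 - 38*√749 ≈ -1040.0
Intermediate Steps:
n(J, R) = R + R² (n(J, R) = R² + R = R + R²)
√(n(-2, I(-3)) + 47)*(-152) + 1/46 = √((1 + 1/(-1 - 3))/(-1 - 3) + 47)*(-152) + 1/46 = √((1 + 1/(-4))/(-4) + 47)*(-152) + 1/46 = √(-(1 - ¼)/4 + 47)*(-152) + 1/46 = √(-¼*¾ + 47)*(-152) + 1/46 = √(-3/16 + 47)*(-152) + 1/46 = √(749/16)*(-152) + 1/46 = (√749/4)*(-152) + 1/46 = -38*√749 + 1/46 = 1/46 - 38*√749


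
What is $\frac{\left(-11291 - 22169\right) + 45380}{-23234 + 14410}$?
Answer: $- \frac{1490}{1103} \approx -1.3509$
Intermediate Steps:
$\frac{\left(-11291 - 22169\right) + 45380}{-23234 + 14410} = \frac{\left(-11291 - 22169\right) + 45380}{-8824} = \left(-33460 + 45380\right) \left(- \frac{1}{8824}\right) = 11920 \left(- \frac{1}{8824}\right) = - \frac{1490}{1103}$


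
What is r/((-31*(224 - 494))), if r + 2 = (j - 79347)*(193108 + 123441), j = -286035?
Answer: -11566130672/837 ≈ -1.3819e+7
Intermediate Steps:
r = -115661306720 (r = -2 + (-286035 - 79347)*(193108 + 123441) = -2 - 365382*316549 = -2 - 115661306718 = -115661306720)
r/((-31*(224 - 494))) = -115661306720*(-1/(31*(224 - 494))) = -115661306720/((-31*(-270))) = -115661306720/8370 = -115661306720*1/8370 = -11566130672/837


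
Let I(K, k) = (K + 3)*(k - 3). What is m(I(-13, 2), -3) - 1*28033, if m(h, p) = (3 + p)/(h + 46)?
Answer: -28033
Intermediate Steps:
I(K, k) = (-3 + k)*(3 + K) (I(K, k) = (3 + K)*(-3 + k) = (-3 + k)*(3 + K))
m(h, p) = (3 + p)/(46 + h)
m(I(-13, 2), -3) - 1*28033 = (3 - 3)/(46 + (-9 - 3*(-13) + 3*2 - 13*2)) - 1*28033 = 0/(46 + (-9 + 39 + 6 - 26)) - 28033 = 0/(46 + 10) - 28033 = 0/56 - 28033 = (1/56)*0 - 28033 = 0 - 28033 = -28033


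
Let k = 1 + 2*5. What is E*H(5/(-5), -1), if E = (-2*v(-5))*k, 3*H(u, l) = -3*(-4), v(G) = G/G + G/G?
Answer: -176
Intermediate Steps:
k = 11 (k = 1 + 10 = 11)
v(G) = 2 (v(G) = 1 + 1 = 2)
H(u, l) = 4 (H(u, l) = (-3*(-4))/3 = (⅓)*12 = 4)
E = -44 (E = -2*2*11 = -4*11 = -44)
E*H(5/(-5), -1) = -44*4 = -176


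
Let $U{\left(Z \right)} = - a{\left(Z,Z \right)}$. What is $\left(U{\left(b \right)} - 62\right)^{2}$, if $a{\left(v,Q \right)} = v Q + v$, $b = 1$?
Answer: $4096$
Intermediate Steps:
$a{\left(v,Q \right)} = v + Q v$ ($a{\left(v,Q \right)} = Q v + v = v + Q v$)
$U{\left(Z \right)} = - Z \left(1 + Z\right)$
$\left(U{\left(b \right)} - 62\right)^{2} = \left(\left(-1\right) 1 \left(1 + 1\right) - 62\right)^{2} = \left(\left(-1\right) 1 \cdot 2 - 62\right)^{2} = \left(-2 - 62\right)^{2} = \left(-64\right)^{2} = 4096$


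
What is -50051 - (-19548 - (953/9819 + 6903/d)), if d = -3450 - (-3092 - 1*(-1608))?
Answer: -588900516421/19304154 ≈ -30506.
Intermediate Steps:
d = -1966 (d = -3450 - (-3092 + 1608) = -3450 - 1*(-1484) = -3450 + 1484 = -1966)
-50051 - (-19548 - (953/9819 + 6903/d)) = -50051 - (-19548 - (953/9819 + 6903/(-1966))) = -50051 - (-19548 - (953*(1/9819) + 6903*(-1/1966))) = -50051 - (-19548 - (953/9819 - 6903/1966)) = -50051 - (-19548 - 1*(-65906959/19304154)) = -50051 - (-19548 + 65906959/19304154) = -50051 - 1*(-377291695433/19304154) = -50051 + 377291695433/19304154 = -588900516421/19304154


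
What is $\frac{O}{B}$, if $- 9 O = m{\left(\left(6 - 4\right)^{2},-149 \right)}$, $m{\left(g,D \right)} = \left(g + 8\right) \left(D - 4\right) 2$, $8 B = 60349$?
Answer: $\frac{3264}{60349} \approx 0.054085$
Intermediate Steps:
$B = \frac{60349}{8}$ ($B = \frac{1}{8} \cdot 60349 = \frac{60349}{8} \approx 7543.6$)
$m{\left(g,D \right)} = 2 \left(-4 + D\right) \left(8 + g\right)$ ($m{\left(g,D \right)} = \left(8 + g\right) \left(-4 + D\right) 2 = \left(-4 + D\right) \left(8 + g\right) 2 = 2 \left(-4 + D\right) \left(8 + g\right)$)
$O = 408$ ($O = - \frac{-64 - 8 \left(6 - 4\right)^{2} + 16 \left(-149\right) + 2 \left(-149\right) \left(6 - 4\right)^{2}}{9} = - \frac{-64 - 8 \cdot 2^{2} - 2384 + 2 \left(-149\right) 2^{2}}{9} = - \frac{-64 - 32 - 2384 + 2 \left(-149\right) 4}{9} = - \frac{-64 - 32 - 2384 - 1192}{9} = \left(- \frac{1}{9}\right) \left(-3672\right) = 408$)
$\frac{O}{B} = \frac{408}{\frac{60349}{8}} = 408 \cdot \frac{8}{60349} = \frac{3264}{60349}$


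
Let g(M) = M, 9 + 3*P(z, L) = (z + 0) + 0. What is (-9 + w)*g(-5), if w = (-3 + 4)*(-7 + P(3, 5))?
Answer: 90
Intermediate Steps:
P(z, L) = -3 + z/3 (P(z, L) = -3 + ((z + 0) + 0)/3 = -3 + (z + 0)/3 = -3 + z/3)
w = -9 (w = (-3 + 4)*(-7 + (-3 + (1/3)*3)) = 1*(-7 + (-3 + 1)) = 1*(-7 - 2) = 1*(-9) = -9)
(-9 + w)*g(-5) = (-9 - 9)*(-5) = -18*(-5) = 90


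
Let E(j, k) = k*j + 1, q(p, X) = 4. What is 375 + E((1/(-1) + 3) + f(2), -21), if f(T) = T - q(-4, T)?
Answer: 376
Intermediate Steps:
f(T) = -4 + T (f(T) = T - 1*4 = T - 4 = -4 + T)
E(j, k) = 1 + j*k (E(j, k) = j*k + 1 = 1 + j*k)
375 + E((1/(-1) + 3) + f(2), -21) = 375 + (1 + ((1/(-1) + 3) + (-4 + 2))*(-21)) = 375 + (1 + ((-1 + 3) - 2)*(-21)) = 375 + (1 + (2 - 2)*(-21)) = 375 + (1 + 0*(-21)) = 375 + (1 + 0) = 375 + 1 = 376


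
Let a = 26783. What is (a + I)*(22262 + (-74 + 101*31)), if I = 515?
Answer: 691158062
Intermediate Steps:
(a + I)*(22262 + (-74 + 101*31)) = (26783 + 515)*(22262 + (-74 + 101*31)) = 27298*(22262 + (-74 + 3131)) = 27298*(22262 + 3057) = 27298*25319 = 691158062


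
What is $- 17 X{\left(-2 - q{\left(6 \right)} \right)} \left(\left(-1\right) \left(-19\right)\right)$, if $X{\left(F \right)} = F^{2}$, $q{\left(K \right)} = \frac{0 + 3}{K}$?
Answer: $- \frac{8075}{4} \approx -2018.8$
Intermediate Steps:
$q{\left(K \right)} = \frac{3}{K}$
$- 17 X{\left(-2 - q{\left(6 \right)} \right)} \left(\left(-1\right) \left(-19\right)\right) = - 17 \left(-2 - \frac{3}{6}\right)^{2} \left(\left(-1\right) \left(-19\right)\right) = - 17 \left(-2 - 3 \cdot \frac{1}{6}\right)^{2} \cdot 19 = - 17 \left(-2 - \frac{1}{2}\right)^{2} \cdot 19 = - 17 \left(- \frac{5}{2}\right)^{2} \cdot 19 = \left(-17\right) \frac{25}{4} \cdot 19 = \left(- \frac{425}{4}\right) 19 = - \frac{8075}{4}$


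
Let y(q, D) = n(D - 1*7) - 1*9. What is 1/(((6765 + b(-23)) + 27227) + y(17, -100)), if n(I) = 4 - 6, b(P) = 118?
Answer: 1/34099 ≈ 2.9326e-5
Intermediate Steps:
n(I) = -2
y(q, D) = -11 (y(q, D) = -2 - 1*9 = -2 - 9 = -11)
1/(((6765 + b(-23)) + 27227) + y(17, -100)) = 1/(((6765 + 118) + 27227) - 11) = 1/((6883 + 27227) - 11) = 1/(34110 - 11) = 1/34099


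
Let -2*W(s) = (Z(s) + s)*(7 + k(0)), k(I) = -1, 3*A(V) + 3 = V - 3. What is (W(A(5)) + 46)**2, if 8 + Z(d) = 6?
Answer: 2809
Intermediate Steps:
A(V) = -2 + V/3 (A(V) = -1 + (V - 3)/3 = -1 + (-3 + V)/3 = -1 + (-1 + V/3) = -2 + V/3)
Z(d) = -2 (Z(d) = -8 + 6 = -2)
W(s) = 6 - 3*s (W(s) = -(-2 + s)*(7 - 1)/2 = -(-2 + s)*6/2 = -(-12 + 6*s)/2 = 6 - 3*s)
(W(A(5)) + 46)**2 = ((6 - 3*(-2 + (1/3)*5)) + 46)**2 = ((6 - 3*(-2 + 5/3)) + 46)**2 = ((6 - 3*(-1/3)) + 46)**2 = ((6 + 1) + 46)**2 = (7 + 46)**2 = 53**2 = 2809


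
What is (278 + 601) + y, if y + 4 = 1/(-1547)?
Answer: 1353624/1547 ≈ 875.00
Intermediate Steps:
y = -6189/1547 (y = -4 + 1/(-1547) = -4 - 1/1547 = -6189/1547 ≈ -4.0006)
(278 + 601) + y = (278 + 601) - 6189/1547 = 879 - 6189/1547 = 1353624/1547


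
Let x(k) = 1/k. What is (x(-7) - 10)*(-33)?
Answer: 2343/7 ≈ 334.71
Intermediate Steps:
(x(-7) - 10)*(-33) = (1/(-7) - 10)*(-33) = (-⅐ - 10)*(-33) = -71/7*(-33) = 2343/7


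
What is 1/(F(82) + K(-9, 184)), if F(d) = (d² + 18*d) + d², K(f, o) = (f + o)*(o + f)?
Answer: 1/45549 ≈ 2.1954e-5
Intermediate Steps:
K(f, o) = (f + o)² (K(f, o) = (f + o)*(f + o) = (f + o)²)
F(d) = 2*d² + 18*d
1/(F(82) + K(-9, 184)) = 1/(2*82*(9 + 82) + (-9 + 184)²) = 1/(2*82*91 + 175²) = 1/(14924 + 30625) = 1/45549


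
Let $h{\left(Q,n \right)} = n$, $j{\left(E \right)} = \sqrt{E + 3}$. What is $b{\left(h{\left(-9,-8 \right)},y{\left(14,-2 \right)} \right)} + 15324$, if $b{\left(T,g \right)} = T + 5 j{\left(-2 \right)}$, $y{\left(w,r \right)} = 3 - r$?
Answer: $15321$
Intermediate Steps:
$j{\left(E \right)} = \sqrt{3 + E}$
$b{\left(T,g \right)} = 5 + T$ ($b{\left(T,g \right)} = T + 5 \sqrt{3 - 2} = T + 5 \sqrt{1} = T + 5 \cdot 1 = T + 5 = 5 + T$)
$b{\left(h{\left(-9,-8 \right)},y{\left(14,-2 \right)} \right)} + 15324 = \left(5 - 8\right) + 15324 = -3 + 15324 = 15321$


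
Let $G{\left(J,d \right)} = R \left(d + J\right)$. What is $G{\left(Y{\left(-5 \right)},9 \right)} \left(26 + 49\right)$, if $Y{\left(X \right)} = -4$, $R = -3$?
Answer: $-1125$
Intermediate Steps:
$G{\left(J,d \right)} = - 3 J - 3 d$ ($G{\left(J,d \right)} = - 3 \left(d + J\right) = - 3 \left(J + d\right) = - 3 J - 3 d$)
$G{\left(Y{\left(-5 \right)},9 \right)} \left(26 + 49\right) = \left(\left(-3\right) \left(-4\right) - 27\right) \left(26 + 49\right) = \left(12 - 27\right) 75 = \left(-15\right) 75 = -1125$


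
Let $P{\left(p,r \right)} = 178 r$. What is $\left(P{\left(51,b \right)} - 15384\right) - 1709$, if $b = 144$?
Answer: $8539$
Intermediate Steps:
$\left(P{\left(51,b \right)} - 15384\right) - 1709 = \left(178 \cdot 144 - 15384\right) - 1709 = \left(25632 - 15384\right) - 1709 = 10248 - 1709 = 8539$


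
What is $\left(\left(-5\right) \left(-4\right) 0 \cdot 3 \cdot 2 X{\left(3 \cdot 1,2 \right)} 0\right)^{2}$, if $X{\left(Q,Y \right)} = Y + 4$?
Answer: $0$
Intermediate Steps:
$X{\left(Q,Y \right)} = 4 + Y$
$\left(\left(-5\right) \left(-4\right) 0 \cdot 3 \cdot 2 X{\left(3 \cdot 1,2 \right)} 0\right)^{2} = \left(\left(-5\right) \left(-4\right) 0 \cdot 3 \cdot 2 \left(4 + 2\right) 0\right)^{2} = \left(20 \cdot 0 \cdot 6 \cdot 6 \cdot 0\right)^{2} = \left(0 \cdot 36 \cdot 0\right)^{2} = \left(0 \cdot 0\right)^{2} = 0^{2} = 0$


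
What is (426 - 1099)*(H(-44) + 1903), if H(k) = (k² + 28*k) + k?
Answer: -1724899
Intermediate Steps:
H(k) = k² + 29*k
(426 - 1099)*(H(-44) + 1903) = (426 - 1099)*(-44*(29 - 44) + 1903) = -673*(-44*(-15) + 1903) = -673*(660 + 1903) = -673*2563 = -1724899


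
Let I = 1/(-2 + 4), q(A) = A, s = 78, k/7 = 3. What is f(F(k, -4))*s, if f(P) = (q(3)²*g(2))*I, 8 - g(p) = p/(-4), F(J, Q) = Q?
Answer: 5967/2 ≈ 2983.5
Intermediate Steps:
k = 21 (k = 7*3 = 21)
I = ½ (I = 1/2 = ½ ≈ 0.50000)
g(p) = 8 + p/4 (g(p) = 8 - p/(-4) = 8 - p*(-1)/4 = 8 - (-1)*p/4 = 8 + p/4)
f(P) = 153/4 (f(P) = (3²*(8 + (¼)*2))*(½) = (9*(8 + ½))*(½) = (9*(17/2))*(½) = (153/2)*(½) = 153/4)
f(F(k, -4))*s = (153/4)*78 = 5967/2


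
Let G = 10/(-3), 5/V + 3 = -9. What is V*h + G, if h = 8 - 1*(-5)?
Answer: -35/4 ≈ -8.7500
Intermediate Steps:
V = -5/12 (V = 5/(-3 - 9) = 5/(-12) = 5*(-1/12) = -5/12 ≈ -0.41667)
G = -10/3 (G = 10*(-⅓) = -10/3 ≈ -3.3333)
h = 13 (h = 8 + 5 = 13)
V*h + G = -5/12*13 - 10/3 = -65/12 - 10/3 = -35/4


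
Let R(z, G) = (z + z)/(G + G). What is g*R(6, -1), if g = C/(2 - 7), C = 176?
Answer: 1056/5 ≈ 211.20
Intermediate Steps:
R(z, G) = z/G (R(z, G) = (2*z)/((2*G)) = (2*z)*(1/(2*G)) = z/G)
g = -176/5 (g = 176/(2 - 7) = 176/(-5) = 176*(-1/5) = -176/5 ≈ -35.200)
g*R(6, -1) = -1056/(5*(-1)) = -1056*(-1)/5 = -176/5*(-6) = 1056/5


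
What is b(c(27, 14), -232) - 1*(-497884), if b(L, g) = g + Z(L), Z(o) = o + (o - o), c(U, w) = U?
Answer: 497679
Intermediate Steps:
Z(o) = o (Z(o) = o + 0 = o)
b(L, g) = L + g (b(L, g) = g + L = L + g)
b(c(27, 14), -232) - 1*(-497884) = (27 - 232) - 1*(-497884) = -205 + 497884 = 497679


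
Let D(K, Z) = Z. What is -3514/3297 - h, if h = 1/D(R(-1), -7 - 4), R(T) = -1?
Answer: -5051/5181 ≈ -0.97491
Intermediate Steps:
h = -1/11 (h = 1/(-7 - 4) = 1/(-11) = -1/11 ≈ -0.090909)
-3514/3297 - h = -3514/3297 - 1*(-1/11) = -3514*1/3297 + 1/11 = -502/471 + 1/11 = -5051/5181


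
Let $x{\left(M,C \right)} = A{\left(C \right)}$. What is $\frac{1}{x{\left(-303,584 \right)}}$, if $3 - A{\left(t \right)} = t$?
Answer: $- \frac{1}{581} \approx -0.0017212$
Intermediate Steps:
$A{\left(t \right)} = 3 - t$
$x{\left(M,C \right)} = 3 - C$
$\frac{1}{x{\left(-303,584 \right)}} = \frac{1}{3 - 584} = \frac{1}{-581} = - \frac{1}{581}$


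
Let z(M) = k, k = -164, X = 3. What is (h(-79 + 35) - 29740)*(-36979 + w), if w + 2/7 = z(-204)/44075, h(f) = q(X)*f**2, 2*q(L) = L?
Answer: 7467630989908/7525 ≈ 9.9238e+8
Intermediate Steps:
z(M) = -164
q(L) = L/2
h(f) = 3*f**2/2 (h(f) = ((1/2)*3)*f**2 = 3*f**2/2)
w = -2178/7525 (w = -2/7 - 164/44075 = -2/7 - 164*1/44075 = -2/7 - 4/1075 = -2178/7525 ≈ -0.28944)
(h(-79 + 35) - 29740)*(-36979 + w) = (3*(-79 + 35)**2/2 - 29740)*(-36979 - 2178/7525) = ((3/2)*(-44)**2 - 29740)*(-278269153/7525) = ((3/2)*1936 - 29740)*(-278269153/7525) = (2904 - 29740)*(-278269153/7525) = -26836*(-278269153/7525) = 7467630989908/7525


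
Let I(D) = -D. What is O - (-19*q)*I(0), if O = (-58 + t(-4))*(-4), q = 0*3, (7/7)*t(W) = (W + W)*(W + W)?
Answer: -24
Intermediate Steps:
t(W) = 4*W² (t(W) = (W + W)*(W + W) = (2*W)*(2*W) = 4*W²)
q = 0
O = -24 (O = (-58 + 4*(-4)²)*(-4) = (-58 + 4*16)*(-4) = (-58 + 64)*(-4) = 6*(-4) = -24)
O - (-19*q)*I(0) = -24 - (-19*0)*(-1*0) = -24 - 0*0 = -24 - 1*0 = -24 + 0 = -24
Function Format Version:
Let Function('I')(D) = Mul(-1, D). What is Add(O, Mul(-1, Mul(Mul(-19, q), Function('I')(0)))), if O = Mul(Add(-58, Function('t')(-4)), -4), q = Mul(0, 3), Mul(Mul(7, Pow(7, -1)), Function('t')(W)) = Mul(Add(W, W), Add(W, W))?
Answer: -24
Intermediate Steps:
Function('t')(W) = Mul(4, Pow(W, 2)) (Function('t')(W) = Mul(Add(W, W), Add(W, W)) = Mul(Mul(2, W), Mul(2, W)) = Mul(4, Pow(W, 2)))
q = 0
O = -24 (O = Mul(Add(-58, Mul(4, Pow(-4, 2))), -4) = Mul(Add(-58, Mul(4, 16)), -4) = Mul(Add(-58, 64), -4) = Mul(6, -4) = -24)
Add(O, Mul(-1, Mul(Mul(-19, q), Function('I')(0)))) = Add(-24, Mul(-1, Mul(Mul(-19, 0), Mul(-1, 0)))) = Add(-24, Mul(-1, Mul(0, 0))) = Add(-24, Mul(-1, 0)) = Add(-24, 0) = -24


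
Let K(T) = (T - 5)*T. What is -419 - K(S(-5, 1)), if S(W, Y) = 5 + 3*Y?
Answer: -443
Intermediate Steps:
K(T) = T*(-5 + T) (K(T) = (-5 + T)*T = T*(-5 + T))
-419 - K(S(-5, 1)) = -419 - (5 + 3*1)*(-5 + (5 + 3*1)) = -419 - (5 + 3)*(-5 + (5 + 3)) = -419 - 8*(-5 + 8) = -419 - 8*3 = -419 - 1*24 = -419 - 24 = -443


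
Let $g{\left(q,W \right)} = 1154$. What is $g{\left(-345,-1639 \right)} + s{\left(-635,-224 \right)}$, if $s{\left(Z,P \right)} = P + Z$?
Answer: $295$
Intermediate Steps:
$g{\left(-345,-1639 \right)} + s{\left(-635,-224 \right)} = 1154 - 859 = 295$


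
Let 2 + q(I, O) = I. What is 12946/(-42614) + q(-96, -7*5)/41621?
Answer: -271500819/886818647 ≈ -0.30615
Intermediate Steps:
q(I, O) = -2 + I
12946/(-42614) + q(-96, -7*5)/41621 = 12946/(-42614) + (-2 - 96)/41621 = 12946*(-1/42614) - 98*1/41621 = -6473/21307 - 98/41621 = -271500819/886818647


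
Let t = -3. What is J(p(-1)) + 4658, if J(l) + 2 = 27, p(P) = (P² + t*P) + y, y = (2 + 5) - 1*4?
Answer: 4683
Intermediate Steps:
y = 3 (y = 7 - 4 = 3)
p(P) = 3 + P² - 3*P (p(P) = (P² - 3*P) + 3 = 3 + P² - 3*P)
J(l) = 25 (J(l) = -2 + 27 = 25)
J(p(-1)) + 4658 = 25 + 4658 = 4683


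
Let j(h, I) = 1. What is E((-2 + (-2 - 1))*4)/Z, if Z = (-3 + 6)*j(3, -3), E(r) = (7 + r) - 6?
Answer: -19/3 ≈ -6.3333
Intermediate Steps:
E(r) = 1 + r
Z = 3 (Z = (-3 + 6)*1 = 3*1 = 3)
E((-2 + (-2 - 1))*4)/Z = (1 + (-2 + (-2 - 1))*4)/3 = (1 + (-2 - 3)*4)*(⅓) = (1 - 5*4)*(⅓) = (1 - 20)*(⅓) = -19*⅓ = -19/3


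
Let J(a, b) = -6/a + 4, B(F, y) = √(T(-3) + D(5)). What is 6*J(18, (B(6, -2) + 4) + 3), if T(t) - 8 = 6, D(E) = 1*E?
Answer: 22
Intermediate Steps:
D(E) = E
T(t) = 14 (T(t) = 8 + 6 = 14)
B(F, y) = √19 (B(F, y) = √(14 + 5) = √19)
J(a, b) = 4 - 6/a
6*J(18, (B(6, -2) + 4) + 3) = 6*(4 - 6/18) = 6*(4 - 6*1/18) = 6*(4 - ⅓) = 6*(11/3) = 22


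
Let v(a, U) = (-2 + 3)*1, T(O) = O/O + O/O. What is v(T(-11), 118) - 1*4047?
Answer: -4046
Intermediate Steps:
T(O) = 2 (T(O) = 1 + 1 = 2)
v(a, U) = 1 (v(a, U) = 1*1 = 1)
v(T(-11), 118) - 1*4047 = 1 - 1*4047 = 1 - 4047 = -4046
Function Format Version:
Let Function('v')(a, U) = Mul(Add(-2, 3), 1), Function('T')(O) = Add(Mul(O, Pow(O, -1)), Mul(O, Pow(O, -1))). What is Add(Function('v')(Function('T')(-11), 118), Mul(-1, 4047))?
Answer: -4046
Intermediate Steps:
Function('T')(O) = 2 (Function('T')(O) = Add(1, 1) = 2)
Function('v')(a, U) = 1 (Function('v')(a, U) = Mul(1, 1) = 1)
Add(Function('v')(Function('T')(-11), 118), Mul(-1, 4047)) = Add(1, Mul(-1, 4047)) = Add(1, -4047) = -4046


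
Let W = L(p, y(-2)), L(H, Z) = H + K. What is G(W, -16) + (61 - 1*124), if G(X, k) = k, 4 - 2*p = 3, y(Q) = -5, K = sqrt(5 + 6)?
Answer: -79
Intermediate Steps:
K = sqrt(11) ≈ 3.3166
p = 1/2 (p = 2 - 1/2*3 = 2 - 3/2 = 1/2 ≈ 0.50000)
L(H, Z) = H + sqrt(11)
W = 1/2 + sqrt(11) ≈ 3.8166
G(W, -16) + (61 - 1*124) = -16 + (61 - 1*124) = -16 + (61 - 124) = -16 - 63 = -79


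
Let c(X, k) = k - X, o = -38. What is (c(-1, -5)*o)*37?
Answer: 5624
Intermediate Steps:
(c(-1, -5)*o)*37 = ((-5 - 1*(-1))*(-38))*37 = ((-5 + 1)*(-38))*37 = -4*(-38)*37 = 152*37 = 5624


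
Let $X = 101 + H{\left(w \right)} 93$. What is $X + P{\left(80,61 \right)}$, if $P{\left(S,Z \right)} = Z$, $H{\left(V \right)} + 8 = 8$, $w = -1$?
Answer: $162$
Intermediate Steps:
$H{\left(V \right)} = 0$ ($H{\left(V \right)} = -8 + 8 = 0$)
$X = 101$ ($X = 101 + 0 \cdot 93 = 101 + 0 = 101$)
$X + P{\left(80,61 \right)} = 101 + 61 = 162$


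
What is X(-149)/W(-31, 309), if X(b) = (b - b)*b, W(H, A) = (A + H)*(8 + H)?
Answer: 0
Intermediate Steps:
W(H, A) = (8 + H)*(A + H)
X(b) = 0 (X(b) = 0*b = 0)
X(-149)/W(-31, 309) = 0/((-31)² + 8*309 + 8*(-31) + 309*(-31)) = 0/(961 + 2472 - 248 - 9579) = 0/(-6394) = 0*(-1/6394) = 0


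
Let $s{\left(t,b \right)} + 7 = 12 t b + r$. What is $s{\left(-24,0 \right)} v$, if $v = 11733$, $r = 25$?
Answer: $211194$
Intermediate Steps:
$s{\left(t,b \right)} = 18 + 12 b t$ ($s{\left(t,b \right)} = -7 + \left(12 t b + 25\right) = -7 + \left(12 b t + 25\right) = -7 + \left(25 + 12 b t\right) = 18 + 12 b t$)
$s{\left(-24,0 \right)} v = \left(18 + 12 \cdot 0 \left(-24\right)\right) 11733 = \left(18 + 0\right) 11733 = 18 \cdot 11733 = 211194$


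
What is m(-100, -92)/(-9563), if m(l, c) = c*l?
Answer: -9200/9563 ≈ -0.96204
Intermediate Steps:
m(-100, -92)/(-9563) = -92*(-100)/(-9563) = 9200*(-1/9563) = -9200/9563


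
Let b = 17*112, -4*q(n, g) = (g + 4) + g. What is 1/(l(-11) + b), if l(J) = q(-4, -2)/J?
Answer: 1/1904 ≈ 0.00052521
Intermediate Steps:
q(n, g) = -1 - g/2 (q(n, g) = -((g + 4) + g)/4 = -((4 + g) + g)/4 = -(4 + 2*g)/4 = -1 - g/2)
l(J) = 0 (l(J) = (-1 - ½*(-2))/J = (-1 + 1)/J = 0/J = 0)
b = 1904
1/(l(-11) + b) = 1/(0 + 1904) = 1/1904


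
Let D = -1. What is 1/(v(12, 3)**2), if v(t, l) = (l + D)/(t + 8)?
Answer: 100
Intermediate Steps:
v(t, l) = (-1 + l)/(8 + t) (v(t, l) = (l - 1)/(t + 8) = (-1 + l)/(8 + t))
1/(v(12, 3)**2) = 1/(((-1 + 3)/(8 + 12))**2) = 1/((2/20)**2) = 1/(((1/20)*2)**2) = 1/((1/10)**2) = 1/(1/100) = 100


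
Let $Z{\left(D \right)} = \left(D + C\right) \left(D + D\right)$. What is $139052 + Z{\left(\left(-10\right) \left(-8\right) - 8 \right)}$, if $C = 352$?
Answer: $200108$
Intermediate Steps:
$Z{\left(D \right)} = 2 D \left(352 + D\right)$ ($Z{\left(D \right)} = \left(D + 352\right) \left(D + D\right) = \left(352 + D\right) 2 D = 2 D \left(352 + D\right)$)
$139052 + Z{\left(\left(-10\right) \left(-8\right) - 8 \right)} = 139052 + 2 \left(\left(-10\right) \left(-8\right) - 8\right) \left(352 - -72\right) = 139052 + 2 \left(80 - 8\right) \left(352 + \left(80 - 8\right)\right) = 139052 + 2 \cdot 72 \left(352 + 72\right) = 139052 + 2 \cdot 72 \cdot 424 = 139052 + 61056 = 200108$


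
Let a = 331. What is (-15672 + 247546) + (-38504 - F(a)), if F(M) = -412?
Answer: 193782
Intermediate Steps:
(-15672 + 247546) + (-38504 - F(a)) = (-15672 + 247546) + (-38504 - 1*(-412)) = 231874 + (-38504 + 412) = 231874 - 38092 = 193782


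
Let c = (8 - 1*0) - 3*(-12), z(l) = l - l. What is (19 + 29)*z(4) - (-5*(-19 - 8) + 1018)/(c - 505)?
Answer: 1153/461 ≈ 2.5011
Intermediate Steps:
z(l) = 0
c = 44 (c = (8 + 0) + 36 = 8 + 36 = 44)
(19 + 29)*z(4) - (-5*(-19 - 8) + 1018)/(c - 505) = (19 + 29)*0 - (-5*(-19 - 8) + 1018)/(44 - 505) = 48*0 - (-5*(-27) + 1018)/(-461) = 0 - (135 + 1018)*(-1)/461 = 0 - 1153*(-1)/461 = 0 - 1*(-1153/461) = 0 + 1153/461 = 1153/461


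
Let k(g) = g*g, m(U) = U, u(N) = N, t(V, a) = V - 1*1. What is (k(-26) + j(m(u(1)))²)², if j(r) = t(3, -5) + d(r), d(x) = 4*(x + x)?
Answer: 602176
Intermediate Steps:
t(V, a) = -1 + V (t(V, a) = V - 1 = -1 + V)
d(x) = 8*x (d(x) = 4*(2*x) = 8*x)
j(r) = 2 + 8*r (j(r) = (-1 + 3) + 8*r = 2 + 8*r)
k(g) = g²
(k(-26) + j(m(u(1)))²)² = ((-26)² + (2 + 8*1)²)² = (676 + (2 + 8)²)² = (676 + 10²)² = (676 + 100)² = 776² = 602176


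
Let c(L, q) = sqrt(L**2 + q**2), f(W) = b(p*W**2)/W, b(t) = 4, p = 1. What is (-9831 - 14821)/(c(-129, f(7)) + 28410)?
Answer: -6863560536/7909692295 + 2243332*sqrt(193)/7909692295 ≈ -0.86380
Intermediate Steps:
f(W) = 4/W
(-9831 - 14821)/(c(-129, f(7)) + 28410) = (-9831 - 14821)/(sqrt((-129)**2 + (4/7)**2) + 28410) = -24652/(sqrt(16641 + (4*(1/7))**2) + 28410) = -24652/(sqrt(16641 + (4/7)**2) + 28410) = -24652/(sqrt(16641 + 16/49) + 28410) = -24652/(sqrt(815425/49) + 28410) = -24652/(65*sqrt(193)/7 + 28410) = -24652/(28410 + 65*sqrt(193)/7)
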